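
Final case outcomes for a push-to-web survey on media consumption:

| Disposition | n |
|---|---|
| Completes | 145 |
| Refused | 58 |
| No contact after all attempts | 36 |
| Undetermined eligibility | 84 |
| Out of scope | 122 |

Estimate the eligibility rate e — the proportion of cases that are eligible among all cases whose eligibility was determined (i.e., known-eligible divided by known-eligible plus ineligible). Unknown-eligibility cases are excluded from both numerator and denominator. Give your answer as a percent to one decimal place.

Determined eligible: 145 + 58 + 36 = 239
e = 239 / (239 + 122) = 239 / 361 = 0.6620

66.2%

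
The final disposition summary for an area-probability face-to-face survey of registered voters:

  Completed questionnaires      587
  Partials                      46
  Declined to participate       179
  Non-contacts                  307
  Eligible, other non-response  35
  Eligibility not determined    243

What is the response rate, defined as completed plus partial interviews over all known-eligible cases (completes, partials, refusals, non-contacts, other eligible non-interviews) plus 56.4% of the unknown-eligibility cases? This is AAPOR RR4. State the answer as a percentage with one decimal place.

49.0%

Top = 587 + 46 = 633
Determined eligible = 587 + 46 + 179 + 307 + 35 = 1154
Eligible share of unknowns = 0.5640 × 243 = 137.05
Denominator = 1154 + 137.05 = 1291.05
RR4 = 633 / 1291.05 = 0.4903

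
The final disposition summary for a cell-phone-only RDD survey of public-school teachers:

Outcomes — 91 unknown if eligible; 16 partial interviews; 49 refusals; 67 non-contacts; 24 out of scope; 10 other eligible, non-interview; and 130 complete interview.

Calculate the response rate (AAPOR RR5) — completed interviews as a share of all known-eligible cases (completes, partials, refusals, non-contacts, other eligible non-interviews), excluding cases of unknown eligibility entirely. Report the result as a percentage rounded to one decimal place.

47.8%

Numerator → 130
Base → 130 + 16 + 49 + 67 + 10 = 272
RR5 = 130 / 272 = 0.4779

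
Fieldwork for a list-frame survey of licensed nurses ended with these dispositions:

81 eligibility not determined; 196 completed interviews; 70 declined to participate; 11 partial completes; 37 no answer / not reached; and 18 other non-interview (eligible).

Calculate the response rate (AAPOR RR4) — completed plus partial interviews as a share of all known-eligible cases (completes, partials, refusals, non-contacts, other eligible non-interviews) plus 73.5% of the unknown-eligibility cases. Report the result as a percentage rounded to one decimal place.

Numerator: 196 + 11 = 207
Determined eligible: 196 + 11 + 70 + 37 + 18 = 332
e × U: 0.7350 × 81 = 59.53
Base: 332 + 59.53 = 391.53
RR4 = 207 / 391.53 = 0.5287

52.9%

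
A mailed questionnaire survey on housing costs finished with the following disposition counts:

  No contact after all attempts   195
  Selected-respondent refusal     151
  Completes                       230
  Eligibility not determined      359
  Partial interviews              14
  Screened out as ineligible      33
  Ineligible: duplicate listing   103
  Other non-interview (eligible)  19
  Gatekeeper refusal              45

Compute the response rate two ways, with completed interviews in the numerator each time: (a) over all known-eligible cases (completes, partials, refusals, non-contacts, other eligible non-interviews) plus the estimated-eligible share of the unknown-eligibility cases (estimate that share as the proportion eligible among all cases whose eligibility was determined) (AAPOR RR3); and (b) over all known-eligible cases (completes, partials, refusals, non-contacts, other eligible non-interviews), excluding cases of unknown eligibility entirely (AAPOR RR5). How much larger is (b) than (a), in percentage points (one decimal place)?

11.0

Declined to participate = 45 + 151 = 196
Ineligible = 33 + 103 = 136
Top → 230
Eligible (known) → 230 + 14 + 196 + 195 + 19 = 654
e = 654 / (654 + 136) = 654 / 790 = 0.8278
Eligible share of unknowns → 0.8278 × 359 = 297.18
Denominator → 654 + 297.18 = 951.18
RR3 = 230 / 951.18 = 0.2418
Denominator → 230 + 14 + 196 + 195 + 19 = 654
RR5 = 230 / 654 = 0.3517
Difference = 35.17 − 24.18 = 10.99 percentage points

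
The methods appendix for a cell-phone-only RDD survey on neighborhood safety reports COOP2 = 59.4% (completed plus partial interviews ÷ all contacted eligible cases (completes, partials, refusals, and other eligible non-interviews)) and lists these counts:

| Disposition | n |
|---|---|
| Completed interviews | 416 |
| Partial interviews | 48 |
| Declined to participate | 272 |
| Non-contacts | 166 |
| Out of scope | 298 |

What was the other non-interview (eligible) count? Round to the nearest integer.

Numerator → 416 + 48 = 464
COOP2 = 464 / D = 0.594
D = 464 / 0.594 = 781.1
Other denominator terms total 736
other non-interview (eligible) = 781.1 − 736 ≈ 45

45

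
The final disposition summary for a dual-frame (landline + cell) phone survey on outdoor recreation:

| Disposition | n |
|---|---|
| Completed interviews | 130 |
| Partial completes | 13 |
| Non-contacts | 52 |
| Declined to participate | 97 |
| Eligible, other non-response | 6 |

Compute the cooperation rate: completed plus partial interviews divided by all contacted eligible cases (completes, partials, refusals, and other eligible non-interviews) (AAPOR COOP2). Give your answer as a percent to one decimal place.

58.1%

Numerator: 130 + 13 = 143
Base: 130 + 13 + 97 + 6 = 246
COOP2 = 143 / 246 = 0.5813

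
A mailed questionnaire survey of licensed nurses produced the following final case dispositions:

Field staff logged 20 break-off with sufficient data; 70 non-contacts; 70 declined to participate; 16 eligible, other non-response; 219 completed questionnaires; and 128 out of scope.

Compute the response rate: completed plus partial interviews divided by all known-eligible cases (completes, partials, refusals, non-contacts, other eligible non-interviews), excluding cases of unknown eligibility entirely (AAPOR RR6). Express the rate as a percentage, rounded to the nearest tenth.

60.5%

Top: 219 + 20 = 239
Base: 219 + 20 + 70 + 70 + 16 = 395
RR6 = 239 / 395 = 0.6051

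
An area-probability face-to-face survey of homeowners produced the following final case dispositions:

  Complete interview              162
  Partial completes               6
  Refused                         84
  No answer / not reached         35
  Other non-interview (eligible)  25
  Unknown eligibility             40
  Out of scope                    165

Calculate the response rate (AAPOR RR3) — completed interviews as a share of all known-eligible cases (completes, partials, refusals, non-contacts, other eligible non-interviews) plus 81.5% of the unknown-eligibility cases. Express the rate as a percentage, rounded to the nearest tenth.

47.0%

Top: 162
Eligible (known): 162 + 6 + 84 + 35 + 25 = 312
e × U: 0.8150 × 40 = 32.60
Denominator: 312 + 32.60 = 344.60
RR3 = 162 / 344.60 = 0.4701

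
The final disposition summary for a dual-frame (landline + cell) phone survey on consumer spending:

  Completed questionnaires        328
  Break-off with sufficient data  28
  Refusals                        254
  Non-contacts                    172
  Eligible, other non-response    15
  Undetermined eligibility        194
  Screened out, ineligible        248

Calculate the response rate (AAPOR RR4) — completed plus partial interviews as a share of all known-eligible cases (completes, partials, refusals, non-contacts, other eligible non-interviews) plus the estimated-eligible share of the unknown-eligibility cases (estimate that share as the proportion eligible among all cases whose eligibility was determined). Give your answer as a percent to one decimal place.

Num: 328 + 28 = 356
Eligible (known): 328 + 28 + 254 + 172 + 15 = 797
e = 797 / (797 + 248) = 797 / 1045 = 0.7627
e × U: 0.7627 × 194 = 147.96
Denom: 797 + 147.96 = 944.96
RR4 = 356 / 944.96 = 0.3767

37.7%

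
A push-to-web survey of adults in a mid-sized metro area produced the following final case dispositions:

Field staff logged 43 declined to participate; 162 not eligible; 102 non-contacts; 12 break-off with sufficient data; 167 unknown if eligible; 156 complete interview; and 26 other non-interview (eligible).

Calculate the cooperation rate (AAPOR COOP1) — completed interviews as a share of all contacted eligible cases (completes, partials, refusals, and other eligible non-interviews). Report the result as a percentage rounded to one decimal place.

65.8%

Top → 156
Base → 156 + 12 + 43 + 26 = 237
COOP1 = 156 / 237 = 0.6582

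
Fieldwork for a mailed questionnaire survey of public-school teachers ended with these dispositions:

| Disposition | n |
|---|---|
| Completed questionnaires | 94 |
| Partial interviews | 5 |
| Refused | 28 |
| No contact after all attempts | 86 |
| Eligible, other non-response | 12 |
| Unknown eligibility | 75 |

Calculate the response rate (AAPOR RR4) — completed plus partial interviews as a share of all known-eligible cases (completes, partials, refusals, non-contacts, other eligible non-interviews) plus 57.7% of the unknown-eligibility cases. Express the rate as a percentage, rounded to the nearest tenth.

36.9%

Num: 94 + 5 = 99
Known eligible: 94 + 5 + 28 + 86 + 12 = 225
e × U: 0.5770 × 75 = 43.27
Base: 225 + 43.27 = 268.27
RR4 = 99 / 268.27 = 0.3690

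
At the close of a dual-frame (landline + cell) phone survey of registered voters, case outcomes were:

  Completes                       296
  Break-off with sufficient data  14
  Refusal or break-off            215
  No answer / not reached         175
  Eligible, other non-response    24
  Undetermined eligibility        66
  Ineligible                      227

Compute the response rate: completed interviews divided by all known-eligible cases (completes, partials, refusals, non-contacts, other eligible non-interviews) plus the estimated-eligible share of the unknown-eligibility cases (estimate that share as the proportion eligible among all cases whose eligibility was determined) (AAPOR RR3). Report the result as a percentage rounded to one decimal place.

Numerator → 296
Eligible (known) → 296 + 14 + 215 + 175 + 24 = 724
e = 724 / (724 + 227) = 724 / 951 = 0.7613
Eligible share of unknowns → 0.7613 × 66 = 50.25
Denominator → 724 + 50.25 = 774.25
RR3 = 296 / 774.25 = 0.3823

38.2%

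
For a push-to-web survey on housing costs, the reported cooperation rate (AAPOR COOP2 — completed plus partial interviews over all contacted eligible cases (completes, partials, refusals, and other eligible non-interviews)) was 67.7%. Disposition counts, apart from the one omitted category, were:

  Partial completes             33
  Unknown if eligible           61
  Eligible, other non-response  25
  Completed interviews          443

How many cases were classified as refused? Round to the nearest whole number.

202

Numerator: 443 + 33 = 476
COOP2 = 476 / D = 0.677
D = 476 / 0.677 = 703.1
Other denominator terms total 501
refused = 703.1 − 501 ≈ 202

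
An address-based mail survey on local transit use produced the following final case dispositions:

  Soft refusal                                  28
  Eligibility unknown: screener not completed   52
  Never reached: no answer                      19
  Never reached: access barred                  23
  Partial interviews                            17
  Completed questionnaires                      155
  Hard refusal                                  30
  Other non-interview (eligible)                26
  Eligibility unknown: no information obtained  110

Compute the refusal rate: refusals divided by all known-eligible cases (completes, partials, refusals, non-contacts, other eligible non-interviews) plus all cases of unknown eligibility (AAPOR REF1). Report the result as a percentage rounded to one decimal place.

Refused = 30 + 28 = 58
Never reached = 19 + 23 = 42
Undetermined eligibility = 52 + 110 = 162
Numerator → 58
Denominator → 155 + 17 + 58 + 42 + 26 + 162 = 460
REF1 = 58 / 460 = 0.1261

12.6%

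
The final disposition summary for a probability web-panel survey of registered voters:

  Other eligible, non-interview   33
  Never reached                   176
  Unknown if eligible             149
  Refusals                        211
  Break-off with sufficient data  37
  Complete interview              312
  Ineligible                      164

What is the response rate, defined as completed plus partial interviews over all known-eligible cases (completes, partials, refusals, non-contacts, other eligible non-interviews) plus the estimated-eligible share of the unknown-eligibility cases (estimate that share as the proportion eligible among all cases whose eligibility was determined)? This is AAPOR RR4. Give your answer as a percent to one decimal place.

Num → 312 + 37 = 349
Known eligible → 312 + 37 + 211 + 176 + 33 = 769
e = 769 / (769 + 164) = 769 / 933 = 0.8242
Estimated eligible among unknowns → 0.8242 × 149 = 122.81
Denom → 769 + 122.81 = 891.81
RR4 = 349 / 891.81 = 0.3913

39.1%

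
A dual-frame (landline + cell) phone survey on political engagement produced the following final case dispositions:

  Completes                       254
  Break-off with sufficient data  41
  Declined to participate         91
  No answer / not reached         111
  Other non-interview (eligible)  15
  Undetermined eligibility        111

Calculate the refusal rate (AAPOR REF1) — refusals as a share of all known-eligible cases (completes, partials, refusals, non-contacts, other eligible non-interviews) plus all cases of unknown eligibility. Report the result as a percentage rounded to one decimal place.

14.6%

Top = 91
Base = 254 + 41 + 91 + 111 + 15 + 111 = 623
REF1 = 91 / 623 = 0.1461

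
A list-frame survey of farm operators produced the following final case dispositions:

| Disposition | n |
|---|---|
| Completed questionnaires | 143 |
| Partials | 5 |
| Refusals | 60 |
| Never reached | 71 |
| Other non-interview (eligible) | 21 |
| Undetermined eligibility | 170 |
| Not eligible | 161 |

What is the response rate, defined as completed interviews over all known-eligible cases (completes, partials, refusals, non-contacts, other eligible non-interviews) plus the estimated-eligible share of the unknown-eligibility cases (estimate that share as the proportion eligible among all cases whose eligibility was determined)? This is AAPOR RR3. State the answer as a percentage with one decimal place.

34.8%

Num → 143
Known eligible → 143 + 5 + 60 + 71 + 21 = 300
e = 300 / (300 + 161) = 300 / 461 = 0.6508
e × U → 0.6508 × 170 = 110.64
Denom → 300 + 110.64 = 410.64
RR3 = 143 / 410.64 = 0.3482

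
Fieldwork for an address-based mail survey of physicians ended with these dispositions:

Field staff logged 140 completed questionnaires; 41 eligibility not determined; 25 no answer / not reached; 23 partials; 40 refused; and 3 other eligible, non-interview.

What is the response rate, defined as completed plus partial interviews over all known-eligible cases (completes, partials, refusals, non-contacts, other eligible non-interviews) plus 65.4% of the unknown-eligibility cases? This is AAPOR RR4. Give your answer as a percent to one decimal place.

Numerator = 140 + 23 = 163
Determined eligible = 140 + 23 + 40 + 25 + 3 = 231
e × U = 0.6540 × 41 = 26.81
Denominator = 231 + 26.81 = 257.81
RR4 = 163 / 257.81 = 0.6322

63.2%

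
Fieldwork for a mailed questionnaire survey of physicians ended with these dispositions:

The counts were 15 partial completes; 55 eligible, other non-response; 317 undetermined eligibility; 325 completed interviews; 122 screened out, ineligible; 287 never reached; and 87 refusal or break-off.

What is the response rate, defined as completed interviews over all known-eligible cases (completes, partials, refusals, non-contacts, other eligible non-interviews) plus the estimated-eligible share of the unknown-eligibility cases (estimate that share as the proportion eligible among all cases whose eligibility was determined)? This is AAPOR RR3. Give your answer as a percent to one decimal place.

31.2%

Numerator = 325
Determined eligible = 325 + 15 + 87 + 287 + 55 = 769
e = 769 / (769 + 122) = 769 / 891 = 0.8631
Estimated eligible among unknowns = 0.8631 × 317 = 273.60
Base = 769 + 273.60 = 1042.60
RR3 = 325 / 1042.60 = 0.3117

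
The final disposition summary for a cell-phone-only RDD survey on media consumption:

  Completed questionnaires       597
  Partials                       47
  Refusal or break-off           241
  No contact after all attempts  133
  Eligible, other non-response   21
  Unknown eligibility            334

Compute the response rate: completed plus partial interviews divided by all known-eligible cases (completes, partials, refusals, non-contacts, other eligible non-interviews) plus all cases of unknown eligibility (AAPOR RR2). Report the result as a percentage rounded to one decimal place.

Numerator: 597 + 47 = 644
Base: 597 + 47 + 241 + 133 + 21 + 334 = 1373
RR2 = 644 / 1373 = 0.4690

46.9%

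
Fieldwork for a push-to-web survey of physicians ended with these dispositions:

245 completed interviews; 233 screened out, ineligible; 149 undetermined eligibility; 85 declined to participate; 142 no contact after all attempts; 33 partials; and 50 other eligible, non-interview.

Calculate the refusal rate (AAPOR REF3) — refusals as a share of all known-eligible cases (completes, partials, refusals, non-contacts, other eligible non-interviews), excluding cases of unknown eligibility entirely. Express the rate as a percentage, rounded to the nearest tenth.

Num → 85
Denominator → 245 + 33 + 85 + 142 + 50 = 555
REF3 = 85 / 555 = 0.1532

15.3%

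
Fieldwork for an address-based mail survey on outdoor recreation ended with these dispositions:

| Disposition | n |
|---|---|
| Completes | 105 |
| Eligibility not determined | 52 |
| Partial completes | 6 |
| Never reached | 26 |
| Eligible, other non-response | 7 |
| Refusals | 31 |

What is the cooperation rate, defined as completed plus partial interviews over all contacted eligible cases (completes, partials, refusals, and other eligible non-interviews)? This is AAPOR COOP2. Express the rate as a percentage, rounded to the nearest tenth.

74.5%

Num = 105 + 6 = 111
Base = 105 + 6 + 31 + 7 = 149
COOP2 = 111 / 149 = 0.7450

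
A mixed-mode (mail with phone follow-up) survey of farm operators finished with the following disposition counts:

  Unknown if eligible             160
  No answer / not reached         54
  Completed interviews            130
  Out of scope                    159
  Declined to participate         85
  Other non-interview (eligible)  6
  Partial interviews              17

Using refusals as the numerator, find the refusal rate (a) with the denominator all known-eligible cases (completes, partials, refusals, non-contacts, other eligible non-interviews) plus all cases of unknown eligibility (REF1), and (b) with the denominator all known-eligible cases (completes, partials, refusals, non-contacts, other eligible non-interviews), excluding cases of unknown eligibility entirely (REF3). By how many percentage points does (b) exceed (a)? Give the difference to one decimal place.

10.3

Top → 85
Denominator → 130 + 17 + 85 + 54 + 6 + 160 = 452
REF1 = 85 / 452 = 0.1881
Denominator → 130 + 17 + 85 + 54 + 6 = 292
REF3 = 85 / 292 = 0.2911
Difference = 29.11 − 18.81 = 10.30 percentage points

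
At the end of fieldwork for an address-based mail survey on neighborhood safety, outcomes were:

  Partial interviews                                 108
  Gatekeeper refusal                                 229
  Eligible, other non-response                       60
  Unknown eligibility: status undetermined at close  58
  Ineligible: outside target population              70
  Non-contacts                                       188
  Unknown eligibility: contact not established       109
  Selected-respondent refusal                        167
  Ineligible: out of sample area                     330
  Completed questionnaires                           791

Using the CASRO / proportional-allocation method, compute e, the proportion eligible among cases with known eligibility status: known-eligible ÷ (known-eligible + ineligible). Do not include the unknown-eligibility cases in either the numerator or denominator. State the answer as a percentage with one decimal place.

Declined to participate = 229 + 167 = 396
Eligibility not determined = 109 + 58 = 167
Not eligible = 70 + 330 = 400
Known eligible: 791 + 108 + 396 + 188 + 60 = 1543
e = 1543 / (1543 + 400) = 1543 / 1943 = 0.7941

79.4%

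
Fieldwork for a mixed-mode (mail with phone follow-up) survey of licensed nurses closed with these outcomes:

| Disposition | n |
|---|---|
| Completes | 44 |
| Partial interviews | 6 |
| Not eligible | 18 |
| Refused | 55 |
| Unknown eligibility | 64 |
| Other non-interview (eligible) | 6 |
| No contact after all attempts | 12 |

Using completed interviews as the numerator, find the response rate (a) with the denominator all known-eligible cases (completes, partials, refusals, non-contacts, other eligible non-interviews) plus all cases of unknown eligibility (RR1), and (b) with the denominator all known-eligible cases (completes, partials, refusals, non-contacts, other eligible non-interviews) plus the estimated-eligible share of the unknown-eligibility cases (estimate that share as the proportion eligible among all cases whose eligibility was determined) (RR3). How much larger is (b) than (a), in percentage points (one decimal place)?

1.1

Top: 44
Denom: 44 + 6 + 55 + 12 + 6 + 64 = 187
RR1 = 44 / 187 = 0.2353
Known eligible: 44 + 6 + 55 + 12 + 6 = 123
e = 123 / (123 + 18) = 123 / 141 = 0.8723
Eligible share of unknowns: 0.8723 × 64 = 55.83
Denom: 123 + 55.83 = 178.83
RR3 = 44 / 178.83 = 0.2460
Difference = 24.60 − 23.53 = 1.07 percentage points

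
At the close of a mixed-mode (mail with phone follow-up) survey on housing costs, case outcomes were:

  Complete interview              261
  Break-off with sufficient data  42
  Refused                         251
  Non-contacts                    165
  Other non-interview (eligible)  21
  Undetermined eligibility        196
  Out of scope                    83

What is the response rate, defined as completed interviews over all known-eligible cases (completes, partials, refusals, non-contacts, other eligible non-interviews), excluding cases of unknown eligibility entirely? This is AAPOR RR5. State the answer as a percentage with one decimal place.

Top = 261
Denominator = 261 + 42 + 251 + 165 + 21 = 740
RR5 = 261 / 740 = 0.3527

35.3%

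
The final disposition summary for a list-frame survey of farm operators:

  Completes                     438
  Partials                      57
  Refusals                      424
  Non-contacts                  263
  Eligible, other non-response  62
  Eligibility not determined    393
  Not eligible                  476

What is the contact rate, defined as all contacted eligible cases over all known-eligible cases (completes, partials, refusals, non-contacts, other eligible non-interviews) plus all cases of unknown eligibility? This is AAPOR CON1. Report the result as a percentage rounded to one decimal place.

59.9%

Num → 438 + 57 + 424 + 62 = 981
Denom → 438 + 57 + 424 + 263 + 62 + 393 = 1637
CON1 = 981 / 1637 = 0.5993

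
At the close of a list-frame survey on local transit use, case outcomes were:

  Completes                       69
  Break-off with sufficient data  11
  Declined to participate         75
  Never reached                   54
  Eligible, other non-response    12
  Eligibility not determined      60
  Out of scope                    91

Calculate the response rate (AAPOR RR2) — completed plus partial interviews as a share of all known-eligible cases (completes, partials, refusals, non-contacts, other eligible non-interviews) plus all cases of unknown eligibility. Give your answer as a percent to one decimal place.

28.5%

Numerator: 69 + 11 = 80
Base: 69 + 11 + 75 + 54 + 12 + 60 = 281
RR2 = 80 / 281 = 0.2847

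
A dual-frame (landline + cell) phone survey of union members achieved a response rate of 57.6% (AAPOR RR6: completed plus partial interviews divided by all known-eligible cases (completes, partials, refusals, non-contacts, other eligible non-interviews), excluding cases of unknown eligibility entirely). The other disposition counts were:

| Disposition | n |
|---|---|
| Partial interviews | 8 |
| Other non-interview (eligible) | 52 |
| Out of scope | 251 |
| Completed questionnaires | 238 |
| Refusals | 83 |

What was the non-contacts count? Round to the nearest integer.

Numerator → 238 + 8 = 246
RR6 = 246 / D = 0.576
D = 246 / 0.576 = 427.1
Remaining denominator categories sum to 381
non-contacts = 427.1 − 381 ≈ 46

46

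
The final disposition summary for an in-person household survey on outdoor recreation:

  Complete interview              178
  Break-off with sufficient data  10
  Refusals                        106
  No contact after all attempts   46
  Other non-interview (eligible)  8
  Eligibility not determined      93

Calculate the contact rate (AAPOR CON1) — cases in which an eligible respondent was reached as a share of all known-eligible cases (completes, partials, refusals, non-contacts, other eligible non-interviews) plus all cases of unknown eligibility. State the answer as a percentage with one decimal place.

68.5%

Num → 178 + 10 + 106 + 8 = 302
Base → 178 + 10 + 106 + 46 + 8 + 93 = 441
CON1 = 302 / 441 = 0.6848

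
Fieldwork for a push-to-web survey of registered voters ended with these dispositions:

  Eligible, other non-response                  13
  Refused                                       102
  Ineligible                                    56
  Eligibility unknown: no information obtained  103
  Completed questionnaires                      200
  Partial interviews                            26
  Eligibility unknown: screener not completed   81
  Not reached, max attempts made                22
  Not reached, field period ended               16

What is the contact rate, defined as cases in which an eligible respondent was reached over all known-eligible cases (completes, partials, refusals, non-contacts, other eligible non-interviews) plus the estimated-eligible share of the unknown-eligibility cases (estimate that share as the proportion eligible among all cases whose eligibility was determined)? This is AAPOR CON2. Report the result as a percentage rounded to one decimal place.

Non-contacts = 16 + 22 = 38
Undetermined eligibility = 81 + 103 = 184
Num → 200 + 26 + 102 + 13 = 341
Determined eligible → 200 + 26 + 102 + 38 + 13 = 379
e = 379 / (379 + 56) = 379 / 435 = 0.8713
Eligible share of unknowns → 0.8713 × 184 = 160.32
Denom → 379 + 160.32 = 539.32
CON2 = 341 / 539.32 = 0.6323

63.2%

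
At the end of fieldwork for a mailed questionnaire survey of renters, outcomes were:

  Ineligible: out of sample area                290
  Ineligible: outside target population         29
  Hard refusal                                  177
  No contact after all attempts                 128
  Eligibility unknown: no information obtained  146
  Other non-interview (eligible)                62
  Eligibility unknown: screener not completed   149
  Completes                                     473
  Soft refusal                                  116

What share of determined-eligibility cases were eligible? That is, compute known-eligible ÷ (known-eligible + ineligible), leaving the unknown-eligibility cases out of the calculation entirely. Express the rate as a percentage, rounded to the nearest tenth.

Refusals = 177 + 116 = 293
Eligibility not determined = 149 + 146 = 295
Ineligible = 29 + 290 = 319
Eligible (known): 473 + 293 + 128 + 62 = 956
e = 956 / (956 + 319) = 956 / 1275 = 0.7498

75.0%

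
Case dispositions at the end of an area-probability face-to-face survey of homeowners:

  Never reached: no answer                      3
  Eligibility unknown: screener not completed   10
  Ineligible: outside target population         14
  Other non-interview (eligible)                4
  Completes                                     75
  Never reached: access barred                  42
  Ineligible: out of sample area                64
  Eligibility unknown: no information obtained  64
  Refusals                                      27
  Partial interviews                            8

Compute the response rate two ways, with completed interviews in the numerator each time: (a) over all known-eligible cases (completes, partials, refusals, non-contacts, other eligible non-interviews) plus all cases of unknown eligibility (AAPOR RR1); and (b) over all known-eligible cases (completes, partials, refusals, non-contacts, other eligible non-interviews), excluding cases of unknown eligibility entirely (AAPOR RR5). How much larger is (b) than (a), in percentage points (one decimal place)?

No contact after all attempts = 3 + 42 = 45
Unknown if eligible = 10 + 64 = 74
Ineligible = 14 + 64 = 78
Numerator: 75
Denominator: 75 + 8 + 27 + 45 + 4 + 74 = 233
RR1 = 75 / 233 = 0.3219
Denominator: 75 + 8 + 27 + 45 + 4 = 159
RR5 = 75 / 159 = 0.4717
Difference = 47.17 − 32.19 = 14.98 percentage points

15.0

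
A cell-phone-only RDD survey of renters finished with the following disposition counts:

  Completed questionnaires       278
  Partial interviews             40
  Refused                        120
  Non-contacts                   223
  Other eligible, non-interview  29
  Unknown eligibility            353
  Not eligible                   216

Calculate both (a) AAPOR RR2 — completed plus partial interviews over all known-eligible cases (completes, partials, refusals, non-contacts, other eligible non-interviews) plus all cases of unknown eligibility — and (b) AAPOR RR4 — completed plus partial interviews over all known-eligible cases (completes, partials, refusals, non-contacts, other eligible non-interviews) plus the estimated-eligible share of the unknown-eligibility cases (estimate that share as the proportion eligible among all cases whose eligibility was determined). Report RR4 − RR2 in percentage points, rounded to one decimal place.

Numerator = 278 + 40 = 318
Denom = 278 + 40 + 120 + 223 + 29 + 353 = 1043
RR2 = 318 / 1043 = 0.3049
Known eligible = 278 + 40 + 120 + 223 + 29 = 690
e = 690 / (690 + 216) = 690 / 906 = 0.7616
e × U = 0.7616 × 353 = 268.84
Denom = 690 + 268.84 = 958.84
RR4 = 318 / 958.84 = 0.3317
Difference = 33.17 − 30.49 = 2.68 percentage points

2.7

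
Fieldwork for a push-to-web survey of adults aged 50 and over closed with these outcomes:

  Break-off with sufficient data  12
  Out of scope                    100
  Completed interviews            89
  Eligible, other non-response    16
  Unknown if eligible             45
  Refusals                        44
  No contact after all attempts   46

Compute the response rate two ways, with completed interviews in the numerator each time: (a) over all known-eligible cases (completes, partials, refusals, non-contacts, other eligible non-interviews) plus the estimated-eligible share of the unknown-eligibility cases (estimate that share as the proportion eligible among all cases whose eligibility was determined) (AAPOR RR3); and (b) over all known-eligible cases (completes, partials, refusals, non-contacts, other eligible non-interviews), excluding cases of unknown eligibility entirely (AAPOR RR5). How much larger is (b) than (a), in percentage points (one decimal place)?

5.5

Num: 89
Eligible (known): 89 + 12 + 44 + 46 + 16 = 207
e = 207 / (207 + 100) = 207 / 307 = 0.6743
e × U: 0.6743 × 45 = 30.34
Base: 207 + 30.34 = 237.34
RR3 = 89 / 237.34 = 0.3750
Base: 89 + 12 + 44 + 46 + 16 = 207
RR5 = 89 / 207 = 0.4300
Difference = 43.00 − 37.50 = 5.50 percentage points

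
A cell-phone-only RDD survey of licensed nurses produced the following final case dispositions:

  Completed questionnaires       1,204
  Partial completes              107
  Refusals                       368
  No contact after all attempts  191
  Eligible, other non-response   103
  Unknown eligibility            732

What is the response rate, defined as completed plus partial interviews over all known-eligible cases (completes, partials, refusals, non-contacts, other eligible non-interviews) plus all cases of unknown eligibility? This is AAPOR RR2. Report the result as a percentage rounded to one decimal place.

Numerator: 1204 + 107 = 1311
Denominator: 1204 + 107 + 368 + 191 + 103 + 732 = 2705
RR2 = 1311 / 2705 = 0.4847

48.5%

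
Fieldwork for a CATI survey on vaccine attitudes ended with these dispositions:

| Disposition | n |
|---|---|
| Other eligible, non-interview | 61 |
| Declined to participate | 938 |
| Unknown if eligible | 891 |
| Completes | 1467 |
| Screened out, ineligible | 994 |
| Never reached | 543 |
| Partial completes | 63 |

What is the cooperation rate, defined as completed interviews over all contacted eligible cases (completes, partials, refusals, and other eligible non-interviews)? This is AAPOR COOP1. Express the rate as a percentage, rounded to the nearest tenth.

58.0%

Numerator: 1467
Base: 1467 + 63 + 938 + 61 = 2529
COOP1 = 1467 / 2529 = 0.5801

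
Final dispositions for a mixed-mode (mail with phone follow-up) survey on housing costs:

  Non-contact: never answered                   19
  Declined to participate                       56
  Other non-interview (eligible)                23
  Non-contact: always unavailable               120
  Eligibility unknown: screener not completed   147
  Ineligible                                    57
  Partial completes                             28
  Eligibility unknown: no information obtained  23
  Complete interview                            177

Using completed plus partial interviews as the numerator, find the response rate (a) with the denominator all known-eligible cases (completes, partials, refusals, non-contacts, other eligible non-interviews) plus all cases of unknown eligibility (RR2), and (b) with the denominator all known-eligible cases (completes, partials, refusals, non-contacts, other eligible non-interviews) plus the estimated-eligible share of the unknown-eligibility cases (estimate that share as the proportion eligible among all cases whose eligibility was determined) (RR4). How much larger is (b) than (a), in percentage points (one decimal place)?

No contact after all attempts = 19 + 120 = 139
Unknown eligibility = 147 + 23 = 170
Numerator → 177 + 28 = 205
Base → 177 + 28 + 56 + 139 + 23 + 170 = 593
RR2 = 205 / 593 = 0.3457
Eligible (known) → 177 + 28 + 56 + 139 + 23 = 423
e = 423 / (423 + 57) = 423 / 480 = 0.8812
Eligible share of unknowns → 0.8812 × 170 = 149.80
Base → 423 + 149.80 = 572.80
RR4 = 205 / 572.80 = 0.3579
Difference = 35.79 − 34.57 = 1.22 percentage points

1.2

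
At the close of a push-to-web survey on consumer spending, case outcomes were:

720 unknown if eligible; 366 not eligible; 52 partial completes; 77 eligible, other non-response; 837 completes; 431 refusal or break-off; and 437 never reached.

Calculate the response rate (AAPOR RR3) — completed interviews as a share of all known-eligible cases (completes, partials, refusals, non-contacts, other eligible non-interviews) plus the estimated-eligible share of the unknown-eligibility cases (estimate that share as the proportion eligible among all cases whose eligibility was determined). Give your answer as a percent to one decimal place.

34.4%

Numerator = 837
Determined eligible = 837 + 52 + 431 + 437 + 77 = 1834
e = 1834 / (1834 + 366) = 1834 / 2200 = 0.8336
Estimated eligible among unknowns = 0.8336 × 720 = 600.19
Base = 1834 + 600.19 = 2434.19
RR3 = 837 / 2434.19 = 0.3439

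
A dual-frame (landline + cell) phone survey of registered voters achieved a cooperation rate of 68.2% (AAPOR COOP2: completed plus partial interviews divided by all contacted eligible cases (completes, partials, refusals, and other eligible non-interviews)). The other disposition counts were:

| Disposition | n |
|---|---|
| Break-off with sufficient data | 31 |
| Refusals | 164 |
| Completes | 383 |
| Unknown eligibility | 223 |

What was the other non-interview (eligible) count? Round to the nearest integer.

29

Num = 383 + 31 = 414
COOP2 = 414 / D = 0.682
D = 414 / 0.682 = 607.0
Other denominator terms total 578
other non-interview (eligible) = 607.0 − 578 ≈ 29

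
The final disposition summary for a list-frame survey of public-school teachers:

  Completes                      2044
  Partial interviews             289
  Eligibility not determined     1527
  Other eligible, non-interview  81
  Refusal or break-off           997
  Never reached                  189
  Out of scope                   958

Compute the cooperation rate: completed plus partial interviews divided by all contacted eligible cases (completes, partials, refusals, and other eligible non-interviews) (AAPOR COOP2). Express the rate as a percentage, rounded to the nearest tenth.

Top → 2044 + 289 = 2333
Denominator → 2044 + 289 + 997 + 81 = 3411
COOP2 = 2333 / 3411 = 0.6840

68.4%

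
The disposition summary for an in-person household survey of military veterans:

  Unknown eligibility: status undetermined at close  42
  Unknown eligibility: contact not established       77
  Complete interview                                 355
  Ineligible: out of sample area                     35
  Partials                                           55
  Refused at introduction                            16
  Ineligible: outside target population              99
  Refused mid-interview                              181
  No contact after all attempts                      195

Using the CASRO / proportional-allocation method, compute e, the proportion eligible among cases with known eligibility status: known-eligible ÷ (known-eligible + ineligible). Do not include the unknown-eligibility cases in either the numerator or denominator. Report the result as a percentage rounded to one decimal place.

Refusals = 16 + 181 = 197
Unknown if eligible = 77 + 42 = 119
Out of scope = 99 + 35 = 134
Known eligible = 355 + 55 + 197 + 195 = 802
e = 802 / (802 + 134) = 802 / 936 = 0.8568

85.7%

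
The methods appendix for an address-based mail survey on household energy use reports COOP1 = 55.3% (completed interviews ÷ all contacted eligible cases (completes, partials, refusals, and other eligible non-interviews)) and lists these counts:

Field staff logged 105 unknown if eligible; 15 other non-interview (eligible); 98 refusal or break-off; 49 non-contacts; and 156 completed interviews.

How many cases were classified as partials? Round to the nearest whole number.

13

COOP1 = 156 / D = 0.553
D = 156 / 0.553 = 282.1
Other denominator terms total 269
partials = 282.1 − 269 ≈ 13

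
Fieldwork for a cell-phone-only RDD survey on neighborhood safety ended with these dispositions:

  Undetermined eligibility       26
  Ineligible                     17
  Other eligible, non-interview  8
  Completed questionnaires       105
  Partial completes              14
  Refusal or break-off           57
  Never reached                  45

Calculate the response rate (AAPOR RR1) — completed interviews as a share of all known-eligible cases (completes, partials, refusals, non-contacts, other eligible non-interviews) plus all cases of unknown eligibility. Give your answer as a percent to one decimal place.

Top → 105
Denominator → 105 + 14 + 57 + 45 + 8 + 26 = 255
RR1 = 105 / 255 = 0.4118

41.2%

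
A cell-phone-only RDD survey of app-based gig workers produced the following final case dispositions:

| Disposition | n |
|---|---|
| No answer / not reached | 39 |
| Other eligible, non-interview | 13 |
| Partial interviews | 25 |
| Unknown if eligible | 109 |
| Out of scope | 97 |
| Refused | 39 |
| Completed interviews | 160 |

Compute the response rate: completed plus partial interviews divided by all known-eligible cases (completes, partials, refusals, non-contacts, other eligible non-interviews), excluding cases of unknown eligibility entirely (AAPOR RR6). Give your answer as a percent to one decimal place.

67.0%

Numerator = 160 + 25 = 185
Base = 160 + 25 + 39 + 39 + 13 = 276
RR6 = 185 / 276 = 0.6703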